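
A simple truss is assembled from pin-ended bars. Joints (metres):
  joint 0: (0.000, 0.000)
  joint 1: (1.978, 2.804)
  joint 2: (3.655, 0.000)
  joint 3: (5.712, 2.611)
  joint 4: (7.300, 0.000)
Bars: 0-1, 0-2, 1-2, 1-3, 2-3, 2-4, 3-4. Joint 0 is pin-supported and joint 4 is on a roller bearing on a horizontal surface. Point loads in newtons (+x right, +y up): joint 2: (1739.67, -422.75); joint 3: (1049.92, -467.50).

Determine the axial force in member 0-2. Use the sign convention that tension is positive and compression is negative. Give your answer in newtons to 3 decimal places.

2745.329

N=5 nodes, M=7 members, R=3 reactions → 2N=10, M+R=10
member 0 (0-1): L=3.4315, (cx,cy)=(0.5764,0.8171)
member 1 (0-2): L=3.6550, (cx,cy)=(1.0000,0.0000)
member 2 (1-2): L=3.2672, (cx,cy)=(0.5133,-0.8582)
member 3 (1-3): L=3.7390, (cx,cy)=(0.9987,-0.0516)
member 4 (2-3): L=3.3239, (cx,cy)=(0.6188,0.7855)
member 5 (2-4): L=3.6450, (cx,cy)=(1.0000,0.0000)
member 6 (3-4): L=3.0560, (cx,cy)=(0.5196,-0.8544)
solve A·x = −loads:
  F[0-1] = +76.7837 N (tension)
  F[0-2] = +2745.3294 N (tension)
  F[1-2] = -78.1915 N (compression)
  F[1-3] = +84.5073 N (tension)
  F[2-3] = +623.6117 N (tension)
  F[2-4] = +579.6069 N (tension)
  F[3-4] = -1115.4106 N (compression)
  Rx@0 = -2789.5900 N
  Ry@0 = -62.7435 N
  Ry@4 = +952.9935 N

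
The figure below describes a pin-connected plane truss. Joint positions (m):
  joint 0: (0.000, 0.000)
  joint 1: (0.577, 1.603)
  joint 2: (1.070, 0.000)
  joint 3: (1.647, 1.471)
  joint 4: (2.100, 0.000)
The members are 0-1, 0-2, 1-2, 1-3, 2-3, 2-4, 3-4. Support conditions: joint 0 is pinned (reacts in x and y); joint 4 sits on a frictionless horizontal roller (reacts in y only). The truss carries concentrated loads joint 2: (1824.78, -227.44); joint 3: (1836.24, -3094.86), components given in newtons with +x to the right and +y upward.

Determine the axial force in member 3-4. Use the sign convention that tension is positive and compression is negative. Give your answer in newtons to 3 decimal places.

-4006.851

N=5 nodes, M=7 members, R=3 reactions → 2N=10, M+R=10
member 0 (0-1): L=1.7037, (cx,cy)=(0.3387,0.9409)
member 1 (0-2): L=1.0700, (cx,cy)=(1.0000,0.0000)
member 2 (1-2): L=1.6771, (cx,cy)=(0.2940,-0.9558)
member 3 (1-3): L=1.0781, (cx,cy)=(0.9925,-0.1224)
member 4 (2-3): L=1.5801, (cx,cy)=(0.3652,0.9309)
member 5 (2-4): L=1.0300, (cx,cy)=(1.0000,0.0000)
member 6 (3-4): L=1.5392, (cx,cy)=(0.2943,-0.9557)
solve A·x = −loads:
  F[0-1] = +538.9326 N (tension)
  F[0-2] = +3478.4954 N (tension)
  F[1-2] = -575.9318 N (compression)
  F[1-3] = +354.4926 N (tension)
  F[2-3] = +835.6314 N (tension)
  F[2-4] = +1179.2729 N (tension)
  F[3-4] = -4006.8515 N (compression)
  Rx@0 = -3661.0200 N
  Ry@0 = -507.0830 N
  Ry@4 = +3829.3830 N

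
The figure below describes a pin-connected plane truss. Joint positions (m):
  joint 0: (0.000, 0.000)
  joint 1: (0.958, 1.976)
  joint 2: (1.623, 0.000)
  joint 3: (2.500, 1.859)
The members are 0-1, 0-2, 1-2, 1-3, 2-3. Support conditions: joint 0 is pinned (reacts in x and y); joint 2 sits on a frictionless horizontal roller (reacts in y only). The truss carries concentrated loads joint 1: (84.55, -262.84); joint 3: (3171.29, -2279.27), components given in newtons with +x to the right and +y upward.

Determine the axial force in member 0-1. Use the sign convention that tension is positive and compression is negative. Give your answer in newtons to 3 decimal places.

5400.263

N=4 nodes, M=5 members, R=3 reactions → 2N=8, M+R=8
member 0 (0-1): L=2.1960, (cx,cy)=(0.4363,0.8998)
member 1 (0-2): L=1.6230, (cx,cy)=(1.0000,0.0000)
member 2 (1-2): L=2.0849, (cx,cy)=(0.3190,-0.9478)
member 3 (1-3): L=1.5464, (cx,cy)=(0.9971,-0.0757)
member 4 (2-3): L=2.0555, (cx,cy)=(0.4267,0.9044)
solve A·x = −loads:
  F[0-1] = +5400.2632 N (tension)
  F[0-2] = +899.9689 N (tension)
  F[1-2] = -5732.6327 N (compression)
  F[1-3] = +4111.5884 N (tension)
  F[2-3] = -2176.2195 N (compression)
  Rx@0 = -3255.8400 N
  Ry@0 = -4859.2915 N
  Ry@2 = +7401.4015 N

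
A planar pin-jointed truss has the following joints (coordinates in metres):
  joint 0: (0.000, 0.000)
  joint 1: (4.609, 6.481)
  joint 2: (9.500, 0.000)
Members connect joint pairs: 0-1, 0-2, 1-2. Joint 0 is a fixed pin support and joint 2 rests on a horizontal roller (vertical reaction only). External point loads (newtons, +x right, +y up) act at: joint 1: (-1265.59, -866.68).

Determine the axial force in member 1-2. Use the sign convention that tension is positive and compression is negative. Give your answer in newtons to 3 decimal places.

554.896

N=3 nodes, M=3 members, R=3 reactions → 2N=6, M+R=6
member 0 (0-1): L=7.9528, (cx,cy)=(0.5795,0.8149)
member 1 (0-2): L=9.5000, (cx,cy)=(1.0000,0.0000)
member 2 (1-2): L=8.1194, (cx,cy)=(0.6024,-0.7982)
solve A·x = −loads:
  F[0-1] = -1606.9958 N (compression)
  F[0-2] = -334.2590 N (compression)
  F[1-2] = +554.8956 N (tension)
  Rx@0 = +1265.5900 N
  Ry@0 = +1309.6022 N
  Ry@2 = -442.9222 N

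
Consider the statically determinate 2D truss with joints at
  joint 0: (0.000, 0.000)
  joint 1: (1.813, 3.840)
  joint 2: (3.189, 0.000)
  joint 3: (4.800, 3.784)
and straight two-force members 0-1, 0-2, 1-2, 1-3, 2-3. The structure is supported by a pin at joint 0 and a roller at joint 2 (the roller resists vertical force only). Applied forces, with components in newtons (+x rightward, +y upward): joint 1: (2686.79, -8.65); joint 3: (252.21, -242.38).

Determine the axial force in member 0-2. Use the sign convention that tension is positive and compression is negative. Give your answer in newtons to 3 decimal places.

1214.172

N=4 nodes, M=5 members, R=3 reactions → 2N=8, M+R=8
member 0 (0-1): L=4.2465, (cx,cy)=(0.4269,0.9043)
member 1 (0-2): L=3.1890, (cx,cy)=(1.0000,0.0000)
member 2 (1-2): L=4.0791, (cx,cy)=(0.3373,-0.9414)
member 3 (1-3): L=2.9875, (cx,cy)=(0.9998,-0.0187)
member 4 (2-3): L=4.1127, (cx,cy)=(0.3917,0.9201)
solve A·x = −loads:
  F[0-1] = +4039.9570 N (tension)
  F[0-2] = +1214.1722 N (tension)
  F[1-2] = -3896.9208 N (compression)
  F[1-3] = +352.6486 N (tension)
  F[2-3] = -256.2476 N (compression)
  Rx@0 = -2939.0000 N
  Ry@0 = -3653.2480 N
  Ry@2 = +3904.2780 N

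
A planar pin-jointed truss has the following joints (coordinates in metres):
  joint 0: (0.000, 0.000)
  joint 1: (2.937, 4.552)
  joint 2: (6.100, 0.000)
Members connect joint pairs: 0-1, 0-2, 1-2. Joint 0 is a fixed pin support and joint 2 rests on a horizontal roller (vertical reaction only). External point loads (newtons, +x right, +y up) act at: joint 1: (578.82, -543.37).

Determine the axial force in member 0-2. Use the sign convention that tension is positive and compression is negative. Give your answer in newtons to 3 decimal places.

481.921

N=3 nodes, M=3 members, R=3 reactions → 2N=6, M+R=6
member 0 (0-1): L=5.4173, (cx,cy)=(0.5422,0.8403)
member 1 (0-2): L=6.1000, (cx,cy)=(1.0000,0.0000)
member 2 (1-2): L=5.5430, (cx,cy)=(0.5706,-0.8212)
solve A·x = −loads:
  F[0-1] = +178.7288 N (tension)
  F[0-2] = +481.9210 N (tension)
  F[1-2] = -844.5484 N (compression)
  Rx@0 = -578.8200 N
  Ry@0 = -150.1819 N
  Ry@2 = +693.5519 N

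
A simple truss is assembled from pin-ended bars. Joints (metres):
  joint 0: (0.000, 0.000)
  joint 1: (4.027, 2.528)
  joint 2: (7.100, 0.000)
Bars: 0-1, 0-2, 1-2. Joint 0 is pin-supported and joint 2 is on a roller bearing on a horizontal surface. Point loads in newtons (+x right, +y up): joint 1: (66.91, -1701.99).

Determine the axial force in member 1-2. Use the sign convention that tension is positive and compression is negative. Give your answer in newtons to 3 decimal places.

-1556.998

N=3 nodes, M=3 members, R=3 reactions → 2N=6, M+R=6
member 0 (0-1): L=4.7547, (cx,cy)=(0.8469,0.5317)
member 1 (0-2): L=7.1000, (cx,cy)=(1.0000,0.0000)
member 2 (1-2): L=3.9792, (cx,cy)=(0.7723,-0.6353)
solve A·x = −loads:
  F[0-1] = -1340.7044 N (compression)
  F[0-2] = +1202.4130 N (tension)
  F[1-2] = -1556.9977 N (compression)
  Rx@0 = -66.9100 N
  Ry@0 = +712.8263 N
  Ry@2 = +989.1637 N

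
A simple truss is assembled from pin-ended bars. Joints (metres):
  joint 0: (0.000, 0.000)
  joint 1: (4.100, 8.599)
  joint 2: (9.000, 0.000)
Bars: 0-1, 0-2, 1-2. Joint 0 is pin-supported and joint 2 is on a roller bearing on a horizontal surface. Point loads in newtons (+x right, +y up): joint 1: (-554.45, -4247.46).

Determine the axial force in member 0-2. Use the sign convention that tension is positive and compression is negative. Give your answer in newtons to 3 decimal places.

N=3 nodes, M=3 members, R=3 reactions → 2N=6, M+R=6
member 0 (0-1): L=9.5264, (cx,cy)=(0.4304,0.9026)
member 1 (0-2): L=9.0000, (cx,cy)=(1.0000,0.0000)
member 2 (1-2): L=9.8971, (cx,cy)=(0.4951,-0.8688)
solve A·x = −loads:
  F[0-1] = -3148.7971 N (compression)
  F[0-2] = +800.7348 N (tension)
  F[1-2] = -1617.3389 N (compression)
  Rx@0 = +554.4500 N
  Ry@0 = +2842.2522 N
  Ry@2 = +1405.2078 N

800.735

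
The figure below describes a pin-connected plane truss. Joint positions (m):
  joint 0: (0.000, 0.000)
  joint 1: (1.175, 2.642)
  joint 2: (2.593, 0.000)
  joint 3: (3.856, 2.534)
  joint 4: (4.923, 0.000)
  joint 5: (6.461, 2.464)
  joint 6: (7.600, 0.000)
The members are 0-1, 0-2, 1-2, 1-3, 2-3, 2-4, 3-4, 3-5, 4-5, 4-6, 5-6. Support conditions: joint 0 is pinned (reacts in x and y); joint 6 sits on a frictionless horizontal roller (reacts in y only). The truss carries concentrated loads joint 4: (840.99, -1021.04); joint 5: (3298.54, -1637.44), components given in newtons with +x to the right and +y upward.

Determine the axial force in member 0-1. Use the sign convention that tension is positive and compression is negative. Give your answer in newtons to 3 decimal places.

N=7 nodes, M=11 members, R=3 reactions → 2N=14, M+R=14
member 0 (0-1): L=2.8915, (cx,cy)=(0.4064,0.9137)
member 1 (0-2): L=2.5930, (cx,cy)=(1.0000,0.0000)
member 2 (1-2): L=2.9985, (cx,cy)=(0.4729,-0.8811)
member 3 (1-3): L=2.6832, (cx,cy)=(0.9992,-0.0403)
member 4 (2-3): L=2.8313, (cx,cy)=(0.4461,0.8950)
member 5 (2-4): L=2.3300, (cx,cy)=(1.0000,0.0000)
member 6 (3-4): L=2.7495, (cx,cy)=(0.3881,-0.9216)
member 7 (3-5): L=2.6059, (cx,cy)=(0.9996,-0.0269)
member 8 (4-5): L=2.9046, (cx,cy)=(0.5295,0.8483)
member 9 (4-6): L=2.6770, (cx,cy)=(1.0000,0.0000)
member 10 (5-6): L=2.7145, (cx,cy)=(0.4196,-0.9077)
solve A·x = −loads:
  F[0-1] = +508.2270 N (tension)
  F[0-2] = +3933.0053 N (tension)
  F[1-2] = -548.3274 N (compression)
  F[1-3] = +466.2099 N (tension)
  F[2-3] = +539.8244 N (tension)
  F[2-4] = +3432.8915 N (tension)
  F[3-4] = -530.4665 N (compression)
  F[3-5] = +912.8278 N (tension)
  F[4-5] = +1779.9357 N (tension)
  F[4-6] = +1443.5590 N (tension)
  F[5-6] = -3440.3595 N (compression)
  Rx@0 = -4139.5300 N
  Ry@0 = -464.3729 N
  Ry@6 = +3122.8529 N

508.227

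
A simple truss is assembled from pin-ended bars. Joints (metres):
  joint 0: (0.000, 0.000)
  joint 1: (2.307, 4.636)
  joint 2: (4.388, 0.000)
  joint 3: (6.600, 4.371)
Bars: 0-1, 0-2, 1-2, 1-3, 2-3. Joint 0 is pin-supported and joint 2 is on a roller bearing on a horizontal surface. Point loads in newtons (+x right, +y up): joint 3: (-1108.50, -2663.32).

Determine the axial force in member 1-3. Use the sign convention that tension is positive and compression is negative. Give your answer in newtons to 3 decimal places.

N=4 nodes, M=5 members, R=3 reactions → 2N=8, M+R=8
member 0 (0-1): L=5.1783, (cx,cy)=(0.4455,0.8953)
member 1 (0-2): L=4.3880, (cx,cy)=(1.0000,0.0000)
member 2 (1-2): L=5.0816, (cx,cy)=(0.4095,-0.9123)
member 3 (1-3): L=4.3012, (cx,cy)=(0.9981,-0.0616)
member 4 (2-3): L=4.8988, (cx,cy)=(0.4515,0.8923)
solve A·x = −loads:
  F[0-1] = +266.2642 N (tension)
  F[0-2] = -1227.1243 N (compression)
  F[1-2] = -276.9957 N (compression)
  F[1-3] = +232.4994 N (tension)
  F[2-3] = -2968.8840 N (compression)
  Rx@0 = +1108.5000 N
  Ry@0 = -238.3797 N
  Ry@2 = +2901.6997 N

232.499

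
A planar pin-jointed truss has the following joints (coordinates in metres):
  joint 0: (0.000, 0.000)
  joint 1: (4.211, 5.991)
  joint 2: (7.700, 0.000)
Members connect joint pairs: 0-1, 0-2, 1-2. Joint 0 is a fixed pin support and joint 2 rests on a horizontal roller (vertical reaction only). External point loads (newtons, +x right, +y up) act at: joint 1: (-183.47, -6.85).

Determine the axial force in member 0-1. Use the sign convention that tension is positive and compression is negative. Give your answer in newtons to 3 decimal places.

-178.278

N=3 nodes, M=3 members, R=3 reactions → 2N=6, M+R=6
member 0 (0-1): L=7.3229, (cx,cy)=(0.5750,0.8181)
member 1 (0-2): L=7.7000, (cx,cy)=(1.0000,0.0000)
member 2 (1-2): L=6.9329, (cx,cy)=(0.5033,-0.8641)
solve A·x = −loads:
  F[0-1] = -178.2782 N (compression)
  F[0-2] = -80.9517 N (compression)
  F[1-2] = +160.8571 N (tension)
  Rx@0 = +183.4700 N
  Ry@0 = +145.8530 N
  Ry@2 = -139.0030 N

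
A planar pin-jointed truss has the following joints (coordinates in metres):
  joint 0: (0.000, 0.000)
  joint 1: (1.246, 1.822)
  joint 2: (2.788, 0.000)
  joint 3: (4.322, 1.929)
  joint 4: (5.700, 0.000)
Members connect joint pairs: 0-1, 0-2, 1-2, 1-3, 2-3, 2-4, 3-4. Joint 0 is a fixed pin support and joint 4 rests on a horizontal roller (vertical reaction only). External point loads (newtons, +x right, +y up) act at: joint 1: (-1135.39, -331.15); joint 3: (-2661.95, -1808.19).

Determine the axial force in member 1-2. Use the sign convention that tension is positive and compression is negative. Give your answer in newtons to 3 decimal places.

2063.405

N=5 nodes, M=7 members, R=3 reactions → 2N=10, M+R=10
member 0 (0-1): L=2.2073, (cx,cy)=(0.5645,0.8254)
member 1 (0-2): L=2.7880, (cx,cy)=(1.0000,0.0000)
member 2 (1-2): L=2.3869, (cx,cy)=(0.6460,-0.7633)
member 3 (1-3): L=3.0779, (cx,cy)=(0.9994,0.0348)
member 4 (2-3): L=2.4646, (cx,cy)=(0.6224,0.7827)
member 5 (2-4): L=2.9120, (cx,cy)=(1.0000,0.0000)
member 6 (3-4): L=2.3706, (cx,cy)=(0.5813,-0.8137)
solve A·x = −loads:
  F[0-1] = -2374.1091 N (compression)
  F[0-2] = -2457.1815 N (compression)
  F[1-2] = +2063.4053 N (tension)
  F[1-3] = -1538.6942 N (compression)
  F[2-3] = -2012.3566 N (compression)
  F[2-4] = +128.3376 N (tension)
  F[3-4] = -220.7852 N (compression)
  Rx@0 = +3797.3400 N
  Ry@0 = +1959.6860 N
  Ry@4 = +179.6540 N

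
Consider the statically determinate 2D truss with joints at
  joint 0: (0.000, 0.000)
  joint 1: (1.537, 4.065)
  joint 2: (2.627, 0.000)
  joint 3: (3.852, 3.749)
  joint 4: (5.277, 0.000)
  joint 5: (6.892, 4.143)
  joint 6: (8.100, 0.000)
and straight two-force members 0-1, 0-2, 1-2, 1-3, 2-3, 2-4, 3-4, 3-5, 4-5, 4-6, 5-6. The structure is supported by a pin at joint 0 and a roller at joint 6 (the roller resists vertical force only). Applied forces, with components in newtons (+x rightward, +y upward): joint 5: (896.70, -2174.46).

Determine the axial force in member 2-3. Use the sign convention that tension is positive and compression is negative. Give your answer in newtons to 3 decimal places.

N=7 nodes, M=11 members, R=3 reactions → 2N=14, M+R=14
member 0 (0-1): L=4.3459, (cx,cy)=(0.3537,0.9354)
member 1 (0-2): L=2.6270, (cx,cy)=(1.0000,0.0000)
member 2 (1-2): L=4.2086, (cx,cy)=(0.2590,-0.9659)
member 3 (1-3): L=2.3365, (cx,cy)=(0.9908,-0.1352)
member 4 (2-3): L=3.9441, (cx,cy)=(0.3106,0.9505)
member 5 (2-4): L=2.6500, (cx,cy)=(1.0000,0.0000)
member 6 (3-4): L=4.0107, (cx,cy)=(0.3553,-0.9348)
member 7 (3-5): L=3.0654, (cx,cy)=(0.9917,0.1285)
member 8 (4-5): L=4.4466, (cx,cy)=(0.3632,0.9317)
member 9 (4-6): L=2.8230, (cx,cy)=(1.0000,0.0000)
member 10 (5-6): L=4.3155, (cx,cy)=(0.2799,-0.9600)
solve A·x = −loads:
  F[0-1] = +143.6389 N (tension)
  F[0-2] = +845.8994 N (tension)
  F[1-2] = -151.8388 N (compression)
  F[1-3] = +90.9616 N (tension)
  F[2-3] = +154.2886 N (tension)
  F[2-4] = +758.6531 N (tension)
  F[3-4] = -118.7438 N (compression)
  F[3-5] = +181.7441 N (tension)
  F[4-5] = +119.1311 N (tension)
  F[4-6] = +673.1956 N (tension)
  F[5-6] = -2404.9578 N (compression)
  Rx@0 = -896.7000 N
  Ry@0 = -134.3556 N
  Ry@6 = +2308.8156 N

154.289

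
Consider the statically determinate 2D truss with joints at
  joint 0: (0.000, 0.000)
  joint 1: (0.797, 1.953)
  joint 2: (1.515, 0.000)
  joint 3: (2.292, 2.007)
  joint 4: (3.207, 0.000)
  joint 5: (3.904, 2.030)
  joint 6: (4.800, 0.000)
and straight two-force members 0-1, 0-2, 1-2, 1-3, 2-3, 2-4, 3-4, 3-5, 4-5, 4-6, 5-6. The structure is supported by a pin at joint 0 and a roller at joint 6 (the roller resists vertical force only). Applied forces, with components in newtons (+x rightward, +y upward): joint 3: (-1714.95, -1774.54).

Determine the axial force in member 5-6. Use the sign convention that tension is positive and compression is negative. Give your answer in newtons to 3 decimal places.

-142.405

N=7 nodes, M=11 members, R=3 reactions → 2N=14, M+R=14
member 0 (0-1): L=2.1094, (cx,cy)=(0.3778,0.9259)
member 1 (0-2): L=1.5150, (cx,cy)=(1.0000,0.0000)
member 2 (1-2): L=2.0808, (cx,cy)=(0.3451,-0.9386)
member 3 (1-3): L=1.4960, (cx,cy)=(0.9993,0.0361)
member 4 (2-3): L=2.1522, (cx,cy)=(0.3610,0.9326)
member 5 (2-4): L=1.6920, (cx,cy)=(1.0000,0.0000)
member 6 (3-4): L=2.2057, (cx,cy)=(0.4148,-0.9099)
member 7 (3-5): L=1.6122, (cx,cy)=(0.9999,0.0143)
member 8 (4-5): L=2.1463, (cx,cy)=(0.3247,0.9458)
member 9 (4-6): L=1.5930, (cx,cy)=(1.0000,0.0000)
member 10 (5-6): L=2.2189, (cx,cy)=(0.4038,-0.9148)
solve A·x = −loads:
  F[0-1] = -1775.9062 N (compression)
  F[0-2] = -1043.9435 N (compression)
  F[1-2] = +1703.4151 N (tension)
  F[1-3] = -1259.6068 N (compression)
  F[2-3] = -1714.4257 N (compression)
  F[2-4] = +162.8005 N (tension)
  F[3-4] = -144.7909 N (compression)
  F[3-5] = -102.7478 N (compression)
  F[4-5] = +139.2946 N (tension)
  F[4-6] = +57.5026 N (tension)
  F[5-6] = -142.4053 N (compression)
  Rx@0 = +1714.9500 N
  Ry@0 = +1644.2606 N
  Ry@6 = +130.2794 N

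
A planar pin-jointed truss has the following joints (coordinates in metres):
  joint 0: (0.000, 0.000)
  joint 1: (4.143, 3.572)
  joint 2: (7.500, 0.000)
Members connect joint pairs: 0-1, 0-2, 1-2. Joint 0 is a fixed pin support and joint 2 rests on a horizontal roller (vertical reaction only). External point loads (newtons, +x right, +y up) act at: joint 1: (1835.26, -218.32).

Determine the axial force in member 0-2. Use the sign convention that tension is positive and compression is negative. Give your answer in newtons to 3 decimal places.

N=3 nodes, M=3 members, R=3 reactions → 2N=6, M+R=6
member 0 (0-1): L=5.4702, (cx,cy)=(0.7574,0.6530)
member 1 (0-2): L=7.5000, (cx,cy)=(1.0000,0.0000)
member 2 (1-2): L=4.9019, (cx,cy)=(0.6848,-0.7287)
solve A·x = −loads:
  F[0-1] = +1188.9265 N (tension)
  F[0-2] = +934.8034 N (tension)
  F[1-2] = -1365.0026 N (compression)
  Rx@0 = -1835.2600 N
  Ry@0 = -776.3531 N
  Ry@2 = +994.6731 N

934.803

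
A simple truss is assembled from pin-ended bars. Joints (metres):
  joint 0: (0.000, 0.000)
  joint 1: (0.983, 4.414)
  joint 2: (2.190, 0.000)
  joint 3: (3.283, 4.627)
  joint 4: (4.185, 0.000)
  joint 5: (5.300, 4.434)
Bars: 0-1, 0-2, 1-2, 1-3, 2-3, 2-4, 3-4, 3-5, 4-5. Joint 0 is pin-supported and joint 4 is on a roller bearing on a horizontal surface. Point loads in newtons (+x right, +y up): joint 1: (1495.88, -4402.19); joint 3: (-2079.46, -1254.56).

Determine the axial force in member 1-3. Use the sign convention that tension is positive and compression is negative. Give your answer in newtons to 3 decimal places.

-2404.884

N=6 nodes, M=9 members, R=3 reactions → 2N=12, M+R=12
member 0 (0-1): L=4.5221, (cx,cy)=(0.2174,0.9761)
member 1 (0-2): L=2.1900, (cx,cy)=(1.0000,0.0000)
member 2 (1-2): L=4.5761, (cx,cy)=(0.2638,-0.9646)
member 3 (1-3): L=2.3098, (cx,cy)=(0.9957,0.0922)
member 4 (2-3): L=4.7543, (cx,cy)=(0.2299,0.9732)
member 5 (2-4): L=1.9950, (cx,cy)=(1.0000,0.0000)
member 6 (3-4): L=4.7141, (cx,cy)=(0.1913,-0.9815)
member 7 (3-5): L=2.0262, (cx,cy)=(0.9955,-0.0953)
member 8 (4-5): L=4.5720, (cx,cy)=(0.2439,0.9698)
solve A·x = −loads:
  F[0-1] = -4466.7298 N (compression)
  F[0-2] = +387.3768 N (tension)
  F[1-2] = -273.7259 N (compression)
  F[1-3] = -2404.8843 N (compression)
  F[2-3] = +271.2991 N (tension)
  F[2-4] = +252.8072 N (tension)
  F[3-4] = -1321.2399 N (compression)
  F[3-5] = -0.0000 N (compression)
  F[4-5] = +0.0000 N (tension)
  Rx@0 = +583.5800 N
  Ry@0 = +4359.9218 N
  Ry@4 = +1296.8282 N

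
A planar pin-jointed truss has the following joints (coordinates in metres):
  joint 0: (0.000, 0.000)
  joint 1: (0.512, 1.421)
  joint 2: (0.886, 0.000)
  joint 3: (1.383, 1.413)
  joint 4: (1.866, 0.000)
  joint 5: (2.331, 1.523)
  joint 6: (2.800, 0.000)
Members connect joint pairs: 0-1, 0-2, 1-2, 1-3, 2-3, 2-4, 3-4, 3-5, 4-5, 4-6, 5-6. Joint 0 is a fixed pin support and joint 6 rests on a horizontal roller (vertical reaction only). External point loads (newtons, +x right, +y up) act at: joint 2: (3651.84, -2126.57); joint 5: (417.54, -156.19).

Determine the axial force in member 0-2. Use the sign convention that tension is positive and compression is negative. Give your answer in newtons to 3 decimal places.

N=7 nodes, M=11 members, R=3 reactions → 2N=14, M+R=14
member 0 (0-1): L=1.5104, (cx,cy)=(0.3390,0.9408)
member 1 (0-2): L=0.8860, (cx,cy)=(1.0000,0.0000)
member 2 (1-2): L=1.4694, (cx,cy)=(0.2545,-0.9671)
member 3 (1-3): L=0.8710, (cx,cy)=(1.0000,-0.0092)
member 4 (2-3): L=1.4979, (cx,cy)=(0.3318,0.9433)
member 5 (2-4): L=0.9800, (cx,cy)=(1.0000,0.0000)
member 6 (3-4): L=1.4933, (cx,cy)=(0.3235,-0.9462)
member 7 (3-5): L=0.9544, (cx,cy)=(0.9933,0.1153)
member 8 (4-5): L=1.5924, (cx,cy)=(0.2920,0.9564)
member 9 (4-6): L=0.9340, (cx,cy)=(1.0000,0.0000)
member 10 (5-6): L=1.5936, (cx,cy)=(0.2943,-0.9557)
solve A·x = −loads:
  F[0-1] = -1331.5473 N (compression)
  F[0-2] = +4520.7443 N (tension)
  F[1-2] = +1302.8109 N (tension)
  F[1-3] = -782.9977 N (compression)
  F[2-3] = +918.7139 N (tension)
  F[2-4] = +895.6688 N (tension)
  F[3-4] = -944.6628 N (compression)
  F[3-5] = -173.7345 N (compression)
  F[4-5] = +934.6177 N (tension)
  F[4-6] = +317.1979 N (tension)
  F[5-6] = -1077.7813 N (compression)
  Rx@0 = -4069.3800 N
  Ry@0 = +1252.7124 N
  Ry@6 = +1030.0476 N

4520.744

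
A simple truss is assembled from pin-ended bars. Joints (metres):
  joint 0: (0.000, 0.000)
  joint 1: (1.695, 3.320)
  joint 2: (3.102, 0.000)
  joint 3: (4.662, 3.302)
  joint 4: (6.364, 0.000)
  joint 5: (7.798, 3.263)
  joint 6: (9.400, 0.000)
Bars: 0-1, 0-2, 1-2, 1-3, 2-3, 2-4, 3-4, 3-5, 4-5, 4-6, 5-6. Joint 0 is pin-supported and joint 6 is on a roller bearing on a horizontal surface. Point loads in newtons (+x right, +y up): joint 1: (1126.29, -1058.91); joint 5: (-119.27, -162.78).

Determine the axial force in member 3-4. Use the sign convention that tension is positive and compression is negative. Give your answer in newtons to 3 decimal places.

N=7 nodes, M=11 members, R=3 reactions → 2N=14, M+R=14
member 0 (0-1): L=3.7277, (cx,cy)=(0.4547,0.8906)
member 1 (0-2): L=3.1020, (cx,cy)=(1.0000,0.0000)
member 2 (1-2): L=3.6058, (cx,cy)=(0.3902,-0.9207)
member 3 (1-3): L=2.9671, (cx,cy)=(1.0000,-0.0061)
member 4 (2-3): L=3.6520, (cx,cy)=(0.4272,0.9042)
member 5 (2-4): L=3.2620, (cx,cy)=(1.0000,0.0000)
member 6 (3-4): L=3.7148, (cx,cy)=(0.4582,-0.8889)
member 7 (3-5): L=3.1362, (cx,cy)=(0.9999,-0.0124)
member 8 (4-5): L=3.5642, (cx,cy)=(0.4023,0.9155)
member 9 (4-6): L=3.0360, (cx,cy)=(1.0000,0.0000)
member 10 (5-6): L=3.6350, (cx,cy)=(0.4407,-0.8976)
solve A·x = −loads:
  F[0-1] = -605.5376 N (compression)
  F[0-2] = +1282.3636 N (tension)
  F[1-2] = -556.5239 N (compression)
  F[1-3] = -1184.4993 N (compression)
  F[2-3] = +566.7151 N (tension)
  F[2-4] = +823.1249 N (tension)
  F[3-4] = -575.0579 N (compression)
  F[3-5] = -678.9772 N (compression)
  F[4-5] = +558.3340 N (tension)
  F[4-6] = +335.0178 N (tension)
  F[5-6] = -760.1784 N (compression)
  Rx@0 = -1007.0200 N
  Ry@0 = +539.3160 N
  Ry@6 = +682.3740 N

-575.058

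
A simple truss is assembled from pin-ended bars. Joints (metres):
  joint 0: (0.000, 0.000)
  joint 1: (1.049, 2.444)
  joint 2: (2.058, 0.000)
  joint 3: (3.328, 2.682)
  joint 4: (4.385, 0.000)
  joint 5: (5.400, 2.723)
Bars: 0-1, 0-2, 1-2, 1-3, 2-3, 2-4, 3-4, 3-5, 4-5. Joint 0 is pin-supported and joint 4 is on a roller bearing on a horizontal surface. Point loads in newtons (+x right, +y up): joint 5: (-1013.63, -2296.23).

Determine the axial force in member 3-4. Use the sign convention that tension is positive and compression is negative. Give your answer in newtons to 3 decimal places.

N=6 nodes, M=9 members, R=3 reactions → 2N=12, M+R=12
member 0 (0-1): L=2.6596, (cx,cy)=(0.3944,0.9189)
member 1 (0-2): L=2.0580, (cx,cy)=(1.0000,0.0000)
member 2 (1-2): L=2.6441, (cx,cy)=(0.3816,-0.9243)
member 3 (1-3): L=2.2914, (cx,cy)=(0.9946,0.1039)
member 4 (2-3): L=2.9675, (cx,cy)=(0.4280,0.9038)
member 5 (2-4): L=2.3270, (cx,cy)=(1.0000,0.0000)
member 6 (3-4): L=2.8828, (cx,cy)=(0.3667,-0.9304)
member 7 (3-5): L=2.0724, (cx,cy)=(0.9998,0.0198)
member 8 (4-5): L=2.9060, (cx,cy)=(0.3493,0.9370)
solve A·x = −loads:
  F[0-1] = -106.5739 N (compression)
  F[0-2] = -971.5953 N (compression)
  F[1-2] = +97.0199 N (tension)
  F[1-3] = -79.4880 N (compression)
  F[2-3] = -99.2240 N (compression)
  F[2-4] = -892.1070 N (compression)
  F[3-4] = +101.8861 N (tension)
  F[3-5] = -158.9118 N (compression)
  F[4-5] = -2447.2107 N (compression)
  Rx@0 = +1013.6300 N
  Ry@0 = +97.9341 N
  Ry@4 = +2198.2959 N

101.886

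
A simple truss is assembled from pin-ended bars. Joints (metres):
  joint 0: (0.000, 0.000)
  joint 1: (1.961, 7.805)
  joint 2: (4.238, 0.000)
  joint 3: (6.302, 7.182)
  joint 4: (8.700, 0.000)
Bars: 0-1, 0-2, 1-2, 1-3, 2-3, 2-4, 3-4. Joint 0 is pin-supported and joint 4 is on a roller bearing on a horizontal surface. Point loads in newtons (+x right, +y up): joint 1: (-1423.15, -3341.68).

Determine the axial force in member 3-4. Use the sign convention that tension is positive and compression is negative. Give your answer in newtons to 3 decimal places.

N=5 nodes, M=7 members, R=3 reactions → 2N=10, M+R=10
member 0 (0-1): L=8.0476, (cx,cy)=(0.2437,0.9699)
member 1 (0-2): L=4.2380, (cx,cy)=(1.0000,0.0000)
member 2 (1-2): L=8.1304, (cx,cy)=(0.2801,-0.9600)
member 3 (1-3): L=4.3855, (cx,cy)=(0.9899,-0.1421)
member 4 (2-3): L=7.4727, (cx,cy)=(0.2762,0.9611)
member 5 (2-4): L=4.4620, (cx,cy)=(1.0000,0.0000)
member 6 (3-4): L=7.5718, (cx,cy)=(0.3167,-0.9485)
solve A·x = −loads:
  F[0-1] = -3985.3340 N (compression)
  F[0-2] = -452.0208 N (compression)
  F[1-2] = +498.6483 N (tension)
  F[1-3] = +315.5691 N (tension)
  F[2-3] = -498.0690 N (compression)
  F[2-4] = -174.7993 N (compression)
  F[3-4] = +551.9341 N (tension)
  Rx@0 = +1423.1500 N
  Ry@0 = +3865.2031 N
  Ry@4 = -523.5231 N

551.934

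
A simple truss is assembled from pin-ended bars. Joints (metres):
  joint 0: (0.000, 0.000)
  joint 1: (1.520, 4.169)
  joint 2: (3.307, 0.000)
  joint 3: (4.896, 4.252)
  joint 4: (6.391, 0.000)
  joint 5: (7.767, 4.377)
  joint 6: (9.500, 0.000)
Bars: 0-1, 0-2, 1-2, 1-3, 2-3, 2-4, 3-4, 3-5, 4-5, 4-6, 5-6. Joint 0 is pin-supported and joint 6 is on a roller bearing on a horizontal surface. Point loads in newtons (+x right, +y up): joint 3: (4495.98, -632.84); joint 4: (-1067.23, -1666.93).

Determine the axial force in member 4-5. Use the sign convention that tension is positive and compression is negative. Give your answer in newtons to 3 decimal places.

N=7 nodes, M=11 members, R=3 reactions → 2N=14, M+R=14
member 0 (0-1): L=4.4374, (cx,cy)=(0.3425,0.9395)
member 1 (0-2): L=3.3070, (cx,cy)=(1.0000,0.0000)
member 2 (1-2): L=4.5358, (cx,cy)=(0.3940,-0.9191)
member 3 (1-3): L=3.3770, (cx,cy)=(0.9997,0.0246)
member 4 (2-3): L=4.5392, (cx,cy)=(0.3501,0.9367)
member 5 (2-4): L=3.0840, (cx,cy)=(1.0000,0.0000)
member 6 (3-4): L=4.5072, (cx,cy)=(0.3317,-0.9434)
member 7 (3-5): L=2.8737, (cx,cy)=(0.9991,0.0435)
member 8 (4-5): L=4.5882, (cx,cy)=(0.2999,0.9540)
member 9 (4-6): L=3.1090, (cx,cy)=(1.0000,0.0000)
member 10 (5-6): L=4.7076, (cx,cy)=(0.3681,-0.9298)
solve A·x = −loads:
  F[0-1] = +1234.7872 N (tension)
  F[0-2] = +3005.7871 N (tension)
  F[1-2] = -1237.8103 N (compression)
  F[1-3] = +910.9013 N (tension)
  F[2-3] = +1214.5471 N (tension)
  F[2-4] = +2092.9584 N (tension)
  F[3-4] = -2015.5151 N (compression)
  F[3-5] = -2494.0144 N (compression)
  F[4-5] = +3740.5145 N (tension)
  F[4-6] = +1369.8725 N (tension)
  F[5-6] = -3721.1774 N (compression)
  Rx@0 = -3428.7500 N
  Ry@0 = -1160.0870 N
  Ry@6 = +3459.8570 N

3740.514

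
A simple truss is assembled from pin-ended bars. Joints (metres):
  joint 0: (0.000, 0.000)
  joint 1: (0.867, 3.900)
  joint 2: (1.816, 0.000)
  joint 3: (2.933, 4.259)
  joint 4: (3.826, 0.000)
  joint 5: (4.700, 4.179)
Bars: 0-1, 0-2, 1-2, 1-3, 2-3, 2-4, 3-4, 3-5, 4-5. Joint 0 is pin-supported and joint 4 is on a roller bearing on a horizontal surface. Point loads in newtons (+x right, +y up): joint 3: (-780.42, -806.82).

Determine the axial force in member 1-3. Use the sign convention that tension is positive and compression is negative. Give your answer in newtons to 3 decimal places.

-479.318

N=6 nodes, M=9 members, R=3 reactions → 2N=12, M+R=12
member 0 (0-1): L=3.9952, (cx,cy)=(0.2170,0.9762)
member 1 (0-2): L=1.8160, (cx,cy)=(1.0000,0.0000)
member 2 (1-2): L=4.0138, (cx,cy)=(0.2364,-0.9716)
member 3 (1-3): L=2.0970, (cx,cy)=(0.9852,0.1712)
member 4 (2-3): L=4.4030, (cx,cy)=(0.2537,0.9673)
member 5 (2-4): L=2.0100, (cx,cy)=(1.0000,0.0000)
member 6 (3-4): L=4.3516, (cx,cy)=(0.2052,-0.9787)
member 7 (3-5): L=1.7688, (cx,cy)=(0.9990,-0.0452)
member 8 (4-5): L=4.2694, (cx,cy)=(0.2047,0.9788)
solve A·x = −loads:
  F[0-1] = -1082.8620 N (compression)
  F[0-2] = -545.4282 N (compression)
  F[1-2] = +1003.4476 N (tension)
  F[1-3] = -479.3177 N (compression)
  F[2-3] = -1007.9722 N (compression)
  F[2-4] = -52.4680 N (compression)
  F[3-4] = +255.6781 N (tension)
  F[3-5] = -0.0000 N (compression)
  F[4-5] = +0.0000 N (tension)
  Rx@0 = +780.4200 N
  Ry@0 = +1057.0567 N
  Ry@4 = -250.2367 N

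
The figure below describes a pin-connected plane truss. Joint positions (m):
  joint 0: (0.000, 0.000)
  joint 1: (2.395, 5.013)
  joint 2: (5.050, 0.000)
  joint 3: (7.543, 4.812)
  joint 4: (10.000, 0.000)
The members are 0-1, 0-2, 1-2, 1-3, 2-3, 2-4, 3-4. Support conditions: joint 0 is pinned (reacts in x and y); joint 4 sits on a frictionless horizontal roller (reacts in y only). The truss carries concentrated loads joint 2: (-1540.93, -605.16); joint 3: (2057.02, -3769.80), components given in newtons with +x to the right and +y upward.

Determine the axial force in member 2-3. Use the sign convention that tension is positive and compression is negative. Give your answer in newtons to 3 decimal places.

405.138

N=5 nodes, M=7 members, R=3 reactions → 2N=10, M+R=10
member 0 (0-1): L=5.5557, (cx,cy)=(0.4311,0.9023)
member 1 (0-2): L=5.0500, (cx,cy)=(1.0000,0.0000)
member 2 (1-2): L=5.6727, (cx,cy)=(0.4680,-0.8837)
member 3 (1-3): L=5.1519, (cx,cy)=(0.9992,-0.0390)
member 4 (2-3): L=5.4194, (cx,cy)=(0.4600,0.8879)
member 5 (2-4): L=4.9500, (cx,cy)=(1.0000,0.0000)
member 6 (3-4): L=5.4030, (cx,cy)=(0.4547,-0.8906)
solve A·x = −loads:
  F[0-1] = -261.5019 N (compression)
  F[0-2] = +628.8198 N (tension)
  F[1-2] = +277.7297 N (tension)
  F[1-3] = -242.9016 N (compression)
  F[2-3] = +405.1377 N (tension)
  F[2-4] = +2113.3692 N (tension)
  F[3-4] = -4647.3308 N (compression)
  Rx@0 = -516.0900 N
  Ry@0 = +235.9560 N
  Ry@4 = +4139.0040 N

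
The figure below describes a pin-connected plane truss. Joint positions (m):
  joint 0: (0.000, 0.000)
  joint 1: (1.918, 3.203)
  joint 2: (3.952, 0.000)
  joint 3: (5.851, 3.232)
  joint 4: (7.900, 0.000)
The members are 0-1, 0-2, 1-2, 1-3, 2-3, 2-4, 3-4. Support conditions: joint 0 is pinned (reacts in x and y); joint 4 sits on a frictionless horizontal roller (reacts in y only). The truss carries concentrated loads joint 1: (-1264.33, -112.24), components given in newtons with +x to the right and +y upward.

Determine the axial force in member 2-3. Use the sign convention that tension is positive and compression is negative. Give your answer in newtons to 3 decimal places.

-568.037

N=5 nodes, M=7 members, R=3 reactions → 2N=10, M+R=10
member 0 (0-1): L=3.7334, (cx,cy)=(0.5137,0.8579)
member 1 (0-2): L=3.9520, (cx,cy)=(1.0000,0.0000)
member 2 (1-2): L=3.7943, (cx,cy)=(0.5361,-0.8442)
member 3 (1-3): L=3.9331, (cx,cy)=(1.0000,0.0074)
member 4 (2-3): L=3.7486, (cx,cy)=(0.5066,0.8622)
member 5 (2-4): L=3.9480, (cx,cy)=(1.0000,0.0000)
member 6 (3-4): L=3.8268, (cx,cy)=(0.5354,-0.8446)
solve A·x = −loads:
  F[0-1] = -696.5551 N (compression)
  F[0-2] = -906.4768 N (compression)
  F[1-2] = +580.1600 N (tension)
  F[1-3] = +595.4845 N (tension)
  F[2-3] = -568.0367 N (compression)
  F[2-4] = -307.7073 N (compression)
  F[3-4] = +574.6840 N (tension)
  Rx@0 = +1264.3300 N
  Ry@0 = +597.6036 N
  Ry@4 = -485.3636 N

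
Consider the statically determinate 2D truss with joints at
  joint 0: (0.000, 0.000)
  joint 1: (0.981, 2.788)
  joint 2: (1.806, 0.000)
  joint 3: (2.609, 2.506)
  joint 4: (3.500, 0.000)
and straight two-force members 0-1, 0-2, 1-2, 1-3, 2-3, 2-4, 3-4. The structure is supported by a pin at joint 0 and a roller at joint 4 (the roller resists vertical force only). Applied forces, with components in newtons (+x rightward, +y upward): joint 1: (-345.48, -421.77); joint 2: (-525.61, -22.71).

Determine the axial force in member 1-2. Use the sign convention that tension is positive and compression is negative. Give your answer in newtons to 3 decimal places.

N=5 nodes, M=7 members, R=3 reactions → 2N=10, M+R=10
member 0 (0-1): L=2.9556, (cx,cy)=(0.3319,0.9433)
member 1 (0-2): L=1.8060, (cx,cy)=(1.0000,0.0000)
member 2 (1-2): L=2.9075, (cx,cy)=(0.2837,-0.9589)
member 3 (1-3): L=1.6522, (cx,cy)=(0.9853,-0.1707)
member 4 (2-3): L=2.6315, (cx,cy)=(0.3051,0.9523)
member 5 (2-4): L=1.6940, (cx,cy)=(1.0000,0.0000)
member 6 (3-4): L=2.6597, (cx,cy)=(0.3350,-0.9422)
solve A·x = −loads:
  F[0-1] = -625.1879 N (compression)
  F[0-2] = -663.5793 N (compression)
  F[1-2] = +158.3693 N (tension)
  F[1-3] = +94.4176 N (tension)
  F[2-3] = -135.6184 N (compression)
  F[2-4] = -51.6485 N (compression)
  F[3-4] = +154.1736 N (tension)
  Rx@0 = +871.0900 N
  Ry@0 = +589.7450 N
  Ry@4 = -145.2650 N

158.369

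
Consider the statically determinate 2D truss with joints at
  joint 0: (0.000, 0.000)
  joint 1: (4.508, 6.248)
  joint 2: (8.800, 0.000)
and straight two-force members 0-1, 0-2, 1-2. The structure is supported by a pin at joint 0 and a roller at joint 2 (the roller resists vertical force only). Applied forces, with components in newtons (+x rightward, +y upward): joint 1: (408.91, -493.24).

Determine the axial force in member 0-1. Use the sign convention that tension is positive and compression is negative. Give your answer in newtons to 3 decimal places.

61.359

N=3 nodes, M=3 members, R=3 reactions → 2N=6, M+R=6
member 0 (0-1): L=7.7045, (cx,cy)=(0.5851,0.8110)
member 1 (0-2): L=8.8000, (cx,cy)=(1.0000,0.0000)
member 2 (1-2): L=7.5802, (cx,cy)=(0.5662,-0.8243)
solve A·x = −loads:
  F[0-1] = +61.3593 N (tension)
  F[0-2] = +373.0080 N (tension)
  F[1-2] = -658.7742 N (compression)
  Rx@0 = -408.9100 N
  Ry@0 = -49.7595 N
  Ry@2 = +542.9995 N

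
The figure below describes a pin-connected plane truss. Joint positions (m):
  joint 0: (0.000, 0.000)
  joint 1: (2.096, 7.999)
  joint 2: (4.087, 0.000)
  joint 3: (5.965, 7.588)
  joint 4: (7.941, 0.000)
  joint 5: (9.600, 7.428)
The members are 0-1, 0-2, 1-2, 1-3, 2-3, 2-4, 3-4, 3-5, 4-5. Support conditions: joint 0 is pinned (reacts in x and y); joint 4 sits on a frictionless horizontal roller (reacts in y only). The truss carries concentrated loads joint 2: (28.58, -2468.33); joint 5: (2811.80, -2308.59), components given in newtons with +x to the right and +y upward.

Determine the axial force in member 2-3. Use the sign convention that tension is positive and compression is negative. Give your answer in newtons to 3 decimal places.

N=6 nodes, M=9 members, R=3 reactions → 2N=12, M+R=12
member 0 (0-1): L=8.2691, (cx,cy)=(0.2535,0.9673)
member 1 (0-2): L=4.0870, (cx,cy)=(1.0000,0.0000)
member 2 (1-2): L=8.2431, (cx,cy)=(0.2415,-0.9704)
member 3 (1-3): L=3.8908, (cx,cy)=(0.9944,-0.1056)
member 4 (2-3): L=7.8169, (cx,cy)=(0.2402,0.9707)
member 5 (2-4): L=3.8540, (cx,cy)=(1.0000,0.0000)
member 6 (3-4): L=7.8411, (cx,cy)=(0.2520,-0.9677)
member 7 (3-5): L=3.6385, (cx,cy)=(0.9990,-0.0440)
member 8 (4-5): L=7.6110, (cx,cy)=(0.2180,0.9760)
solve A·x = −loads:
  F[0-1] = +1979.1365 N (tension)
  F[0-2] = +2338.7179 N (tension)
  F[1-2] = -2082.9075 N (compression)
  F[1-3] = +1010.4135 N (tension)
  F[2-3] = +4625.0254 N (tension)
  F[2-4] = +695.8899 N (tension)
  F[3-4] = -4678.8750 N (compression)
  F[3-5] = +3298.2076 N (tension)
  F[4-5] = -2216.8601 N (compression)
  Rx@0 = -2840.3800 N
  Ry@0 = -1914.5016 N
  Ry@4 = +6691.4216 N

4625.025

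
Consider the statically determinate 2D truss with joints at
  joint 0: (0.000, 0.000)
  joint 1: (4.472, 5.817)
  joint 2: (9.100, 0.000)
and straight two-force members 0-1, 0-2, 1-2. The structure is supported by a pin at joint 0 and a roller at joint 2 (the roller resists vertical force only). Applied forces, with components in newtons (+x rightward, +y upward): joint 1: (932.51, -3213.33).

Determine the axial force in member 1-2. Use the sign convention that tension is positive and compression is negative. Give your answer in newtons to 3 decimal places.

N=3 nodes, M=3 members, R=3 reactions → 2N=6, M+R=6
member 0 (0-1): L=7.3373, (cx,cy)=(0.6095,0.7928)
member 1 (0-2): L=9.1000, (cx,cy)=(1.0000,0.0000)
member 2 (1-2): L=7.4334, (cx,cy)=(0.6226,-0.7825)
solve A·x = −loads:
  F[0-1] = -1309.4396 N (compression)
  F[0-2] = +1730.5961 N (tension)
  F[1-2] = -2779.6595 N (compression)
  Rx@0 = -932.5100 N
  Ry@0 = +1038.1187 N
  Ry@2 = +2175.2113 N

-2779.660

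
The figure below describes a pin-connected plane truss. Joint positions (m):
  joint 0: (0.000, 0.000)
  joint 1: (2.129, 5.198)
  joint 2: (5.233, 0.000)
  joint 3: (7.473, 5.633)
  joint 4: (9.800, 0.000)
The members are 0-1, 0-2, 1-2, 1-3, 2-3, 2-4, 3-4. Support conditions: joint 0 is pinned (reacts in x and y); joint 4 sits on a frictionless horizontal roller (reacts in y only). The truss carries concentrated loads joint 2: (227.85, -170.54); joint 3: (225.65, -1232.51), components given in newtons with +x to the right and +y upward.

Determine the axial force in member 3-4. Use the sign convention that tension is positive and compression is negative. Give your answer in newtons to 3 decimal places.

-1255.752

N=5 nodes, M=7 members, R=3 reactions → 2N=10, M+R=10
member 0 (0-1): L=5.6171, (cx,cy)=(0.3790,0.9254)
member 1 (0-2): L=5.2330, (cx,cy)=(1.0000,0.0000)
member 2 (1-2): L=6.0543, (cx,cy)=(0.5127,-0.8586)
member 3 (1-3): L=5.3617, (cx,cy)=(0.9967,0.0811)
member 4 (2-3): L=6.0620, (cx,cy)=(0.3695,0.9292)
member 5 (2-4): L=4.5670, (cx,cy)=(1.0000,0.0000)
member 6 (3-4): L=6.0947, (cx,cy)=(0.3818,-0.9242)
solve A·x = −loads:
  F[0-1] = -261.9773 N (compression)
  F[0-2] = +552.7949 N (tension)
  F[1-2] = +260.2992 N (tension)
  F[1-3] = -233.5193 N (compression)
  F[2-3] = -56.9775 N (compression)
  F[2-4] = +479.4534 N (tension)
  F[3-4] = -1255.7519 N (compression)
  Rx@0 = -453.5000 N
  Ry@0 = +242.4307 N
  Ry@4 = +1160.6193 N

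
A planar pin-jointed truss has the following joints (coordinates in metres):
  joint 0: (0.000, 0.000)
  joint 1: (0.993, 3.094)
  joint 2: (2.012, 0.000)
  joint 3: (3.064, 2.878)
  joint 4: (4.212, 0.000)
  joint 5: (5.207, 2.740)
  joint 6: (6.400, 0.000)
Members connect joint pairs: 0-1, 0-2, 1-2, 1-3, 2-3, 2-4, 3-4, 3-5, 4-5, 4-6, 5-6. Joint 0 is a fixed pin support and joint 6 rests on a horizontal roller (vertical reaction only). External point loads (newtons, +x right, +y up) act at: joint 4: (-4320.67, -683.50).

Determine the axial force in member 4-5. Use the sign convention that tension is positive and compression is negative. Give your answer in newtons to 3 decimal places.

N=7 nodes, M=11 members, R=3 reactions → 2N=14, M+R=14
member 0 (0-1): L=3.2494, (cx,cy)=(0.3056,0.9522)
member 1 (0-2): L=2.0120, (cx,cy)=(1.0000,0.0000)
member 2 (1-2): L=3.2575, (cx,cy)=(0.3128,-0.9498)
member 3 (1-3): L=2.0822, (cx,cy)=(0.9946,-0.1037)
member 4 (2-3): L=3.0642, (cx,cy)=(0.3433,0.9392)
member 5 (2-4): L=2.2000, (cx,cy)=(1.0000,0.0000)
member 6 (3-4): L=3.0985, (cx,cy)=(0.3705,-0.9288)
member 7 (3-5): L=2.1474, (cx,cy)=(0.9979,-0.0643)
member 8 (4-5): L=2.9151, (cx,cy)=(0.3413,0.9399)
member 9 (4-6): L=2.1880, (cx,cy)=(1.0000,0.0000)
member 10 (5-6): L=2.9885, (cx,cy)=(0.3992,-0.9169)
solve A·x = −loads:
  F[0-1] = -245.4113 N (compression)
  F[0-2] = -4245.6746 N (compression)
  F[1-2] = +263.2979 N (tension)
  F[1-3] = -158.2134 N (compression)
  F[2-3] = -266.2674 N (compression)
  F[2-4] = -4071.8967 N (compression)
  F[3-4] = +275.9102 N (tension)
  F[3-5] = -351.7251 N (compression)
  F[4-5] = +454.5227 N (tension)
  F[4-6] = +195.8560 N (tension)
  F[5-6] = -490.6171 N (compression)
  Rx@0 = +4320.6700 N
  Ry@0 = +233.6716 N
  Ry@6 = +449.8284 N

454.523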